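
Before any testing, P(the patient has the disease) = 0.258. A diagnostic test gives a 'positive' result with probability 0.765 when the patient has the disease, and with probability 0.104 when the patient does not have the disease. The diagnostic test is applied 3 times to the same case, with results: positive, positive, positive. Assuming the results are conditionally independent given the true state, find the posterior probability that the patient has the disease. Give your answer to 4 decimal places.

Posterior P(H) ≈ 0.9928

With H the event that the patient has the disease, the joint likelihood of the observed sequence is P(data|H) = 0.765·0.765·0.765 = 0.44770 and P(data|¬H) = 0.104·0.104·0.104 = 0.0011249.
Bayes: P(H|data) = 0.258·0.44770 / (0.258·0.44770 + 0.742·0.0011249) = 0.11551/0.11634 = 0.9928.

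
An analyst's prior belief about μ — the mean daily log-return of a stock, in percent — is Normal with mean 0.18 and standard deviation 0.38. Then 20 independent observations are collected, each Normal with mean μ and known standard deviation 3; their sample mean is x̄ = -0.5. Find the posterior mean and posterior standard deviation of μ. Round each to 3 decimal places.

Posterior mean ≈ 0.015; posterior SD ≈ 0.331

Prior precision 1/τ₀² = 1/0.38² = 6.92521; data precision n/σ² = 20/3² = 2.22222.
Posterior precision = 6.92521 + 2.22222 = 9.14743, giving posterior SD = 1/√9.14743 = 0.331.
Posterior mean = (6.92521·0.18 + 2.22222·-0.5) / 9.14743 = 0.015.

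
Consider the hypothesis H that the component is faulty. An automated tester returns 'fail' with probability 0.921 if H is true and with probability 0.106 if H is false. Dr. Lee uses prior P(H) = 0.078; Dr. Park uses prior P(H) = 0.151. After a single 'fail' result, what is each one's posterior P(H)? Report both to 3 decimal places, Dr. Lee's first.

P('+'|H) = 0.921, P('+'|¬H) = 0.106.
Dr. Lee: numerator 0.921·0.078 = 0.071838; evidence = 0.071838+0.106·0.922 = 0.16957; posterior = 0.424.
Dr. Park: numerator 0.921·0.151 = 0.13907; evidence = 0.13907+0.106·0.849 = 0.22906; posterior = 0.607.

Dr. Lee: 0.424; Dr. Park: 0.607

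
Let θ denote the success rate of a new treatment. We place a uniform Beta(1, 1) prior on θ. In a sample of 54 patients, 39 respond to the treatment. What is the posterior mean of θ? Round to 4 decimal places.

Posterior mean ≈ 0.7143

Observing 39 successes and 15 failures updates Beta(1, 1) by adding the success and failure counts to the two shape parameters: α = 1+39 = 40, β = 1+15 = 16.
E[θ | data] = 40/(40+16) = 0.7143.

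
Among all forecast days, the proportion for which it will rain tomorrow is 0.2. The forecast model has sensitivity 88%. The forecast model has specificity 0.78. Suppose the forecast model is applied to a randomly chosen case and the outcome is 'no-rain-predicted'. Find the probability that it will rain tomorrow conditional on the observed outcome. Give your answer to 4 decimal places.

Let H be the event that it will rain tomorrow. P(H) = 0.2, so P(¬H) = 0.8. With E the 'no-rain-predicted' result, P(E|H) = 0.12 and P(E|¬H) = 0.78.
P(E) = 0.12·0.2 + 0.78·0.8 = 0.024000 + 0.62400 = 0.64800.
By Bayes' theorem, P(H|E) = 0.024000 / 0.64800 = 0.0370.

P(H | E) ≈ 0.0370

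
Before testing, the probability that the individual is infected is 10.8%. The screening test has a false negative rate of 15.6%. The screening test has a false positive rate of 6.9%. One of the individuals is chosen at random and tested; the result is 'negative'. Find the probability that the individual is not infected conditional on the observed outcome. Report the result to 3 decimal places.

P(¬H | E) ≈ 0.980

Write H for 'the individual is infected'. Prior odds H:¬H = 0.108/0.892 = 0.12108. For the 'negative' outcome, the likelihood ratio is 0.156/0.931 = 0.16756.
Posterior odds = 0.12108 × 0.16756 = 0.020288, so P(H|E) = 0.020288/(1+0.020288) = 0.020. Then P(¬H|E) = 1 − 0.020 = 0.980.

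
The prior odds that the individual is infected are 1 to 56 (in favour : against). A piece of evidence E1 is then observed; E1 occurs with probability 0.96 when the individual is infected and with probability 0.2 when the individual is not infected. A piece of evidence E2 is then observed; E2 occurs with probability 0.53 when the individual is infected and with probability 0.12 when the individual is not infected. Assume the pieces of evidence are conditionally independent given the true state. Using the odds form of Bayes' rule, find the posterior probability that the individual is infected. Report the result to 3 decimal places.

Prior odds = 1/56 = 0.017857.
Likelihood ratio for E1 = 0.96/0.2 = 4.8000.
Likelihood ratio for E2 = 0.53/0.12 = 4.4167.
Posterior odds = prior odds × LR₁ × LR₂ = 0.37857.
Posterior probability = odds/(1+odds) = 0.37857/1.3786 = 0.275.

Posterior probability ≈ 0.275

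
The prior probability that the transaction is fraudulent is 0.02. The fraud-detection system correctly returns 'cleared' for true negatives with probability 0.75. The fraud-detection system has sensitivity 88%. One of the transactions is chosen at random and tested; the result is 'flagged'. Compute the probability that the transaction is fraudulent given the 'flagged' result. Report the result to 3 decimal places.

Let H be the event that the transaction is fraudulent. P(H) = 0.02, so P(¬H) = 0.98. With E the 'flagged' result, P(E|H) = 0.88 and P(E|¬H) = 0.25.
P(E) = 0.88·0.02 + 0.25·0.98 = 0.017600 + 0.24500 = 0.26260.
By Bayes' theorem, P(H|E) = 0.017600 / 0.26260 = 0.067.

P(H | E) ≈ 0.067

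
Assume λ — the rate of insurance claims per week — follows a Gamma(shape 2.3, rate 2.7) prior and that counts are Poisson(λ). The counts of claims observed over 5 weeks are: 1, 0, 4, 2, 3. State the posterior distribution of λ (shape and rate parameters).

Posterior: Gamma(shape=12.3, rate=7.7)

Total count ∑xᵢ = 10 over n = 5 weeks.
Gamma is conjugate to the Poisson likelihood: posterior is Gamma(shape = 2.3+10 = 12.3, rate = 2.7+5 = 7.7).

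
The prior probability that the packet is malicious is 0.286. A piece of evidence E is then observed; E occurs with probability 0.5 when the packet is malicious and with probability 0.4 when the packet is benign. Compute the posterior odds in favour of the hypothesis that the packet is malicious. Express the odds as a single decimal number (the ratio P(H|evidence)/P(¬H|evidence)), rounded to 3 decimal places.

Prior odds = 0.286/(1−0.286) = 0.40056. In log-odds, ln(0.40056) = -0.91489.
Add log likelihood ratio: ln(1.2500) = 0.22314.
Posterior log-odds = -0.69175, so posterior odds = exp(-0.69175) = 0.50070.

Posterior odds ≈ 0.501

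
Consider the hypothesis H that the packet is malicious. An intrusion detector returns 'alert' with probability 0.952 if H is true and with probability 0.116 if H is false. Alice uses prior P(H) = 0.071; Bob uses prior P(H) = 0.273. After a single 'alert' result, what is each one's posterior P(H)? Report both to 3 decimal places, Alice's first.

The likelihood ratio for an 'alert' result is 0.952/0.116 = 8.2069.
Alice: prior odds 0.071/0.929 = 0.076426; posterior odds 0.62722; posterior probability 0.385.
Bob: prior odds 0.273/0.727 = 0.37552; posterior odds 3.0818; posterior probability 0.755.

Alice: 0.385; Bob: 0.755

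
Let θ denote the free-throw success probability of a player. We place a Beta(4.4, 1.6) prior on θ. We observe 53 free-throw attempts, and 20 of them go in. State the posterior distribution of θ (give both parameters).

Posterior: Beta(24.4, 34.6)

The binomial likelihood is conjugate to the Beta prior: with 20 successes and 33 failures, the posterior is Beta(4.4+20, 1.6+33) = Beta(24.4, 34.6).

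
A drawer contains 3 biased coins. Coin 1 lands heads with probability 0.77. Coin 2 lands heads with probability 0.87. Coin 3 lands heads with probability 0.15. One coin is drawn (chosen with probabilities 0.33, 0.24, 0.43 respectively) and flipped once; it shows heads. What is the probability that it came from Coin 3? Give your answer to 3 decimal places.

Posterior probability ≈ 0.122

Tabulate prior·likelihood by source: [1] prior 0.33, lik 0.77, product 0.2541; [2] prior 0.24, lik 0.87, product 0.2088; [3] prior 0.43, lik 0.15, product 0.06450.
Normalizing constant = 0.52740; the posterior for Coin 3 is its product over the sum, 0.06450/0.52740 = 0.122.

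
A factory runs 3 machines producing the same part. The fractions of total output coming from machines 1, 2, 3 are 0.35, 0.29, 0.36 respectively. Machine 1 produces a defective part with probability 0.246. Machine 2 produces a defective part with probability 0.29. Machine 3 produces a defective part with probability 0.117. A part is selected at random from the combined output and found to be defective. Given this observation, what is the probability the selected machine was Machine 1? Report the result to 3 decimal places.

Tabulate prior·likelihood by source: [1] prior 0.35, lik 0.246, product 0.08610; [2] prior 0.29, lik 0.29, product 0.08410; [3] prior 0.36, lik 0.117, product 0.04212.
Normalizing constant = 0.21232; the posterior for Machine 1 is its product over the sum, 0.08610/0.21232 = 0.406.

Posterior probability ≈ 0.406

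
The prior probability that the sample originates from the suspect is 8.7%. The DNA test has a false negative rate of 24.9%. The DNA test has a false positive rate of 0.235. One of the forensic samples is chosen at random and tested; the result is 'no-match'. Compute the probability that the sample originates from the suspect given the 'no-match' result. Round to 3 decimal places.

Let H be the event that the sample originates from the suspect. P(H) = 0.087, so P(¬H) = 0.913. With E the 'no-match' result, P(E|H) = 0.249 and P(E|¬H) = 0.765.
P(E) = 0.249·0.087 + 0.765·0.913 = 0.021663 + 0.69844 = 0.72011.
By Bayes' theorem, P(H|E) = 0.021663 / 0.72011 = 0.030.

P(H | E) ≈ 0.030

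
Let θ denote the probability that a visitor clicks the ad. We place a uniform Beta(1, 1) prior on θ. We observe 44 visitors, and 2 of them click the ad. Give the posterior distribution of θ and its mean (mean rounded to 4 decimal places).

The binomial likelihood is conjugate to the Beta prior: with 2 successes and 42 failures, the posterior is Beta(1+2, 1+42) = Beta(3, 43).
Posterior mean = α/(α+β) = 3/46 = 0.0652.

Posterior: Beta(3, 43); mean ≈ 0.0652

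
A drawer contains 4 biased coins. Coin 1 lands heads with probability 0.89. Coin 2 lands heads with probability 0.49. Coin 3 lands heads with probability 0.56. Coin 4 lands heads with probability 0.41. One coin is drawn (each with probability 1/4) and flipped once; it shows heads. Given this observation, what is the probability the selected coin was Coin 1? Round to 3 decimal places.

Posterior probability ≈ 0.379

P(heads|C1) = 0.89; P(heads|C2) = 0.49; P(heads|C3) = 0.56; P(heads|C4) = 0.41.
Prior × likelihood for each source: 0.25·0.89=0.2225, 0.25·0.49=0.1225, 0.25·0.56=0.1400, 0.25·0.41=0.1025. Summing gives P(heads) = 0.58750.
P(Coin 1 | heads) = 0.2225 / 0.58750 = 0.379.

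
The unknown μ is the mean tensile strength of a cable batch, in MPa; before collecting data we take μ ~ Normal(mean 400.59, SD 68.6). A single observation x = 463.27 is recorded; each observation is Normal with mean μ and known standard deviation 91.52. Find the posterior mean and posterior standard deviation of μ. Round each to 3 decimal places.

Posterior mean ≈ 423.138; posterior SD ≈ 54.892

With known σ, the Normal prior is conjugate. Weight on the data is w = (n/σ²)/(n/σ² + 1/τ₀²) = 0.00011939/(0.00011939+0.00021250) = 0.35973.
Posterior mean = w·x̄ + (1−w)·μ₀ = 0.35973·463.27 + 0.64027·400.59 = 423.138. Posterior variance = 1/(0.00011939+0.00021250) = 3013.08, so SD = 54.892.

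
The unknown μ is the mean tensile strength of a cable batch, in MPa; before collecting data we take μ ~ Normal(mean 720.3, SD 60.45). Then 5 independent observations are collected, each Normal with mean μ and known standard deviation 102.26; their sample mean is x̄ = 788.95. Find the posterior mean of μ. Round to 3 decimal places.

With known σ, the Normal prior is conjugate. Weight on the data is w = (n/σ²)/(n/σ² + 1/τ₀²) = 0.00047814/(0.00047814+0.00027366) = 0.63600.
Posterior mean = w·x̄ + (1−w)·μ₀ = 0.63600·788.95 + 0.36400·720.3 = 763.961.

Posterior mean ≈ 763.961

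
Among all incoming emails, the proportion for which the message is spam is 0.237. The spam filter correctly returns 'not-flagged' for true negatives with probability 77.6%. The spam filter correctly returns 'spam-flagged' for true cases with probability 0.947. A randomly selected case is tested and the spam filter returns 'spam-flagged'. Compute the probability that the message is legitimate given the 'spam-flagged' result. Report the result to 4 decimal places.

P(¬H | E) ≈ 0.4323

Write H for 'the message is spam'. Prior odds H:¬H = 0.237/0.763 = 0.31062. For the 'spam-flagged' outcome, the likelihood ratio is 0.947/0.224 = 4.2277.
Posterior odds = 0.31062 × 4.2277 = 1.3132, so P(H|E) = 1.3132/(1+1.3132) = 0.5677. Then P(¬H|E) = 1 − 0.5677 = 0.4323.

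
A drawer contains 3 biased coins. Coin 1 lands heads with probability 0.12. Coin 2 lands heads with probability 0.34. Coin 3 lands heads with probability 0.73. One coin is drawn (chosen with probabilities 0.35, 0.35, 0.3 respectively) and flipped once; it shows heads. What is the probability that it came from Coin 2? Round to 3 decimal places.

Posterior probability ≈ 0.313

Tabulate prior·likelihood by source: [1] prior 0.35, lik 0.12, product 0.04200; [2] prior 0.35, lik 0.34, product 0.1190; [3] prior 0.3, lik 0.73, product 0.2190.
Normalizing constant = 0.38000; the posterior for Coin 2 is its product over the sum, 0.1190/0.38000 = 0.313.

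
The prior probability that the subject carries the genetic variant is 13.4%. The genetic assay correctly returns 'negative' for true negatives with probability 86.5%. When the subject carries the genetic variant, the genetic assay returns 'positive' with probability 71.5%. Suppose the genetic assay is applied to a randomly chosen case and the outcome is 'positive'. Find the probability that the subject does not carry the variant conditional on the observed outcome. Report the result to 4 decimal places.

P(¬H | E) ≈ 0.5496

Write H for 'the subject carries the genetic variant'. Prior odds H:¬H = 0.134/0.866 = 0.15473. For the 'positive' outcome, the likelihood ratio is 0.715/0.135 = 5.2963.
Posterior odds = 0.15473 × 5.2963 = 0.81952, so P(H|E) = 0.81952/(1+0.81952) = 0.4504. Then P(¬H|E) = 1 − 0.4504 = 0.5496.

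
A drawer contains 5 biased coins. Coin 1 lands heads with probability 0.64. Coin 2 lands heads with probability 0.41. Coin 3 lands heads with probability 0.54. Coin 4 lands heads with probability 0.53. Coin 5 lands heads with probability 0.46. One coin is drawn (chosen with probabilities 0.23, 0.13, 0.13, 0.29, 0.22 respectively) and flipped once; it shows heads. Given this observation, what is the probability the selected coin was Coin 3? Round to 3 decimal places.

Posterior probability ≈ 0.134

P(heads|C1) = 0.64; P(heads|C2) = 0.41; P(heads|C3) = 0.54; P(heads|C4) = 0.53; P(heads|C5) = 0.46.
Prior × likelihood for each source: 0.23·0.64=0.1472, 0.13·0.41=0.05330, 0.13·0.54=0.07020, 0.29·0.53=0.1537, 0.22·0.46=0.1012. Summing gives P(heads) = 0.52560.
P(Coin 3 | heads) = 0.07020 / 0.52560 = 0.134.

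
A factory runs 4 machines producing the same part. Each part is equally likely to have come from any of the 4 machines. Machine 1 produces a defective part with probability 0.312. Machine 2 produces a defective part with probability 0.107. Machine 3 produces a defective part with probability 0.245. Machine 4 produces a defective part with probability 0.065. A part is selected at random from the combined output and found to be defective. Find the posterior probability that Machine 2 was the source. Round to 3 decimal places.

Posterior probability ≈ 0.147

P(defective|M1) = 0.312; P(defective|M2) = 0.107; P(defective|M3) = 0.245; P(defective|M4) = 0.065.
Prior × likelihood for each source: 0.25·0.312=0.07800, 0.25·0.107=0.02675, 0.25·0.245=0.06125, 0.25·0.065=0.01625. Summing gives P(defective) = 0.18225.
P(Machine 2 | defective) = 0.02675 / 0.18225 = 0.147.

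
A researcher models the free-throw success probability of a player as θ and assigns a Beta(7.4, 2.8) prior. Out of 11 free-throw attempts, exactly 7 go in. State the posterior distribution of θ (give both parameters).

Posterior: Beta(14.4, 6.8)

The binomial likelihood is conjugate to the Beta prior: with 7 successes and 4 failures, the posterior is Beta(7.4+7, 2.8+4) = Beta(14.4, 6.8).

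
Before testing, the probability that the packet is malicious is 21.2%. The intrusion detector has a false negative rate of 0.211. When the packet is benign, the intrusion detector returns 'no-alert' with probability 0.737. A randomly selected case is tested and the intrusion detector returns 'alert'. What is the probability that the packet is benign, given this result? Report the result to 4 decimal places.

P(¬H | E) ≈ 0.5534

Let H be the event that the packet is malicious. P(H) = 0.212, so P(¬H) = 0.788. With E the 'alert' result, P(E|H) = 0.789 and P(E|¬H) = 0.263.
P(E) = 0.789·0.212 + 0.263·0.788 = 0.16727 + 0.20724 = 0.37451.
By Bayes' theorem, P(H|E) = 0.16727 / 0.37451 = 0.4466. Hence P(¬H|E) = 1 − 0.4466 = 0.5534.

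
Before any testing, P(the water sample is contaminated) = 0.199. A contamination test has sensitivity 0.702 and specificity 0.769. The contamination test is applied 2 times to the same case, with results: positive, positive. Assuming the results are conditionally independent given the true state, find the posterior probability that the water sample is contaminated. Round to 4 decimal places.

Posterior P(H) ≈ 0.6965

Let H be the event that the water sample is contaminated; start with P(H) = 0.199. P('positive'|H) = 0.702, P('positive'|¬H) = 0.231.
Update on result 1 ('positive'): P(H) ← 0.702·0.1990 / (0.702·0.1990 + 0.231·0.8010) = 0.13970/0.32473 = 0.4302.
Update on result 2 ('positive'): P(H) ← 0.702·0.4302 / (0.702·0.4302 + 0.231·0.5698) = 0.30200/0.43362 = 0.6965.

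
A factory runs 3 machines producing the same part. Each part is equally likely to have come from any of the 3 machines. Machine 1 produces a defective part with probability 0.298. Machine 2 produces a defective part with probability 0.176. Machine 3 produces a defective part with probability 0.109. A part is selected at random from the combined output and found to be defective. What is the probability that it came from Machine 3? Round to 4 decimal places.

Posterior probability ≈ 0.1870

P(defective|M1) = 0.298; P(defective|M2) = 0.176; P(defective|M3) = 0.109.
Prior × likelihood for each source: 0.333333·0.298=0.09933, 0.333333·0.176=0.05867, 0.333333·0.109=0.03633. Summing gives P(defective) = 0.19433.
P(Machine 3 | defective) = 0.03633 / 0.19433 = 0.1870.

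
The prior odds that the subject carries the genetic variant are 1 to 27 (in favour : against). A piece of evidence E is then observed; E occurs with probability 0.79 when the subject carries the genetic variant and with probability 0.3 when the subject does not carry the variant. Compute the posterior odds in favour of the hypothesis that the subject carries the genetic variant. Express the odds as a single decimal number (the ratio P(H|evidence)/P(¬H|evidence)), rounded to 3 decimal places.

Prior odds = 1/27 = 0.037037. In log-odds, ln(0.037037) = -3.2958.
Add log likelihood ratio: ln(2.6333) = 0.96825.
Posterior log-odds = -2.3276, so posterior odds = exp(-2.3276) = 0.097531.

Posterior odds ≈ 0.098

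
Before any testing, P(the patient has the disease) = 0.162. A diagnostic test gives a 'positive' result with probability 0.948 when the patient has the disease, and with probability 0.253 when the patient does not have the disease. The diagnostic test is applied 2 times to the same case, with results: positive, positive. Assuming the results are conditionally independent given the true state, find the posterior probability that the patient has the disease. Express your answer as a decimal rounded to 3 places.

With H the event that the patient has the disease, the joint likelihood of the observed sequence is P(data|H) = 0.948·0.948 = 0.89870 and P(data|¬H) = 0.253·0.253 = 0.064009.
Bayes: P(H|data) = 0.162·0.89870 / (0.162·0.89870 + 0.838·0.064009) = 0.14559/0.19923 = 0.7308.

Posterior P(H) ≈ 0.731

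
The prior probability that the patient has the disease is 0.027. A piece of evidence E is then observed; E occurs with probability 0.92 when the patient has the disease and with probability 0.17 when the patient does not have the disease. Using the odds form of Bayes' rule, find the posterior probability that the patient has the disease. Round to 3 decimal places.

Prior odds = 0.027/(1−0.027) = 0.027749.
Likelihood ratio for E = 0.92/0.17 = 5.4118.
Posterior odds = prior odds × LR = 0.15017.
Posterior probability = odds/(1+odds) = 0.15017/1.1502 = 0.131.

Posterior probability ≈ 0.131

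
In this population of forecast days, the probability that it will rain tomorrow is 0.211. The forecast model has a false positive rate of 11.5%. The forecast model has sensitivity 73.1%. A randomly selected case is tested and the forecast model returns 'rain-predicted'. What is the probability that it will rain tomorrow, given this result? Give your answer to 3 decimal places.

Let H be the event that it will rain tomorrow. P(H) = 0.211, so P(¬H) = 0.789. With E the 'rain-predicted' result, P(E|H) = 0.731 and P(E|¬H) = 0.115.
P(E) = 0.731·0.211 + 0.115·0.789 = 0.15424 + 0.090735 = 0.24498.
By Bayes' theorem, P(H|E) = 0.15424 / 0.24498 = 0.630.

P(H | E) ≈ 0.630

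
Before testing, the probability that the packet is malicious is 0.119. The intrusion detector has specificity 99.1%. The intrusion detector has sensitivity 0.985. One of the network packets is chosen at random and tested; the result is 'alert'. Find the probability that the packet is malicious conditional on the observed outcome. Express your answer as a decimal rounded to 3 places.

P(H | E) ≈ 0.937

Let H be the event that the packet is malicious. P(H) = 0.119, so P(¬H) = 0.881. With E the 'alert' result, P(E|H) = 0.985 and P(E|¬H) = 0.009.
P(E) = 0.985·0.119 + 0.009·0.881 = 0.11721 + 0.0079290 = 0.12514.
By Bayes' theorem, P(H|E) = 0.11721 / 0.12514 = 0.937.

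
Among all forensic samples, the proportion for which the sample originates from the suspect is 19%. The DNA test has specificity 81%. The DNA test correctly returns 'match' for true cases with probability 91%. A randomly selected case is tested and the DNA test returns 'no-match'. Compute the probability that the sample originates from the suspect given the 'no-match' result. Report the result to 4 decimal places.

P(H | E) ≈ 0.0254

Write H for 'the sample originates from the suspect'. Prior odds H:¬H = 0.19/0.81 = 0.23457. For the 'no-match' outcome, the likelihood ratio is 0.09/0.81 = 0.11111.
Posterior odds = 0.23457 × 0.11111 = 0.026063, so P(H|E) = 0.026063/(1+0.026063) = 0.0254.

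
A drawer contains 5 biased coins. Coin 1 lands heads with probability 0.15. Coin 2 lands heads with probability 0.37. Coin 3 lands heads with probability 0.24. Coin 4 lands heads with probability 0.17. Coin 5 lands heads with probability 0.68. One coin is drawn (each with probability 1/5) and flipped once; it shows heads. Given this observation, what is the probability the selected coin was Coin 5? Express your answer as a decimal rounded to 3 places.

P(heads|C1) = 0.15; P(heads|C2) = 0.37; P(heads|C3) = 0.24; P(heads|C4) = 0.17; P(heads|C5) = 0.68.
Prior × likelihood for each source: 0.2·0.15=0.03000, 0.2·0.37=0.07400, 0.2·0.24=0.04800, 0.2·0.17=0.03400, 0.2·0.68=0.1360. Summing gives P(heads) = 0.32200.
P(Coin 5 | heads) = 0.1360 / 0.32200 = 0.422.

Posterior probability ≈ 0.422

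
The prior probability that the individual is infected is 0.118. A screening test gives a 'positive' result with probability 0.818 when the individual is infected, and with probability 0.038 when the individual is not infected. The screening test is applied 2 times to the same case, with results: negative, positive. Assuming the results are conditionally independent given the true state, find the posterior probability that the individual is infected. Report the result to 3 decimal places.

Let H be the event that the individual is infected; start with P(H) = 0.118. P('positive'|H) = 0.818, P('positive'|¬H) = 0.038.
Update on result 1 ('negative'): P(H) ← 0.182·0.1180 / (0.182·0.1180 + 0.962·0.8820) = 0.021476/0.86996 = 0.0247.
Update on result 2 ('positive'): P(H) ← 0.818·0.0247 / (0.818·0.0247 + 0.038·0.9753) = 0.020193/0.057255 = 0.3527.

Posterior P(H) ≈ 0.353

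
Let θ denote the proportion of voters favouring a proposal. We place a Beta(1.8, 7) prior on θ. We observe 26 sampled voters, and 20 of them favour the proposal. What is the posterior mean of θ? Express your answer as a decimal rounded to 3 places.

Posterior mean ≈ 0.626

The binomial likelihood is conjugate to the Beta prior: with 20 successes and 6 failures, the posterior is Beta(1.8+20, 7+6) = Beta(21.8, 13).
E[θ | data] = 21.8/(21.8+13) = 0.626.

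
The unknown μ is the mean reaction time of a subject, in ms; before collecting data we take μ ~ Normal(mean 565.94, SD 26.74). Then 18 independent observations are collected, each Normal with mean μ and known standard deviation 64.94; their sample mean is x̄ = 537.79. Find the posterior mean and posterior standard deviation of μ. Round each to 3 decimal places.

Prior precision 1/τ₀² = 1/26.74² = 0.00139855; data precision n/σ² = 18/64.94² = 0.00426823.
Posterior precision = 0.00139855 + 0.00426823 = 0.00566678, giving posterior SD = 1/√0.00566678 = 13.284.
Posterior mean = (0.00139855·565.94 + 0.00426823·537.79) / 0.00566678 = 544.737.

Posterior mean ≈ 544.737; posterior SD ≈ 13.284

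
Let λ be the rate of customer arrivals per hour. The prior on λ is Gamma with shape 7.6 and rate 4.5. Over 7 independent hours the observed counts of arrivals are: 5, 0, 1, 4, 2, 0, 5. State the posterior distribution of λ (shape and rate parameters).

Posterior: Gamma(shape=24.6, rate=11.5)

The Poisson likelihood adds the total count to the shape and the number of exposure periods to the rate. Here ∑xᵢ = 17 and n = 7, so shape 7.6→24.6 and rate 4.5→11.5.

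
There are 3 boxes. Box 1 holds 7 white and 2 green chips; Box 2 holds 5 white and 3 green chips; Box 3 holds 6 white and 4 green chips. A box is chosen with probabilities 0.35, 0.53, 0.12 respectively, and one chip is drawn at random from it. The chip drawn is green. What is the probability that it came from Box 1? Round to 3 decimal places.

Posterior probability ≈ 0.240

Tabulate prior·likelihood by source: [1] prior 0.35, lik 0.2222, product 0.07778; [2] prior 0.53, lik 0.375, product 0.1988; [3] prior 0.12, lik 0.4, product 0.04800.
Normalizing constant = 0.32453; the posterior for Box 1 is its product over the sum, 0.07778/0.32453 = 0.240.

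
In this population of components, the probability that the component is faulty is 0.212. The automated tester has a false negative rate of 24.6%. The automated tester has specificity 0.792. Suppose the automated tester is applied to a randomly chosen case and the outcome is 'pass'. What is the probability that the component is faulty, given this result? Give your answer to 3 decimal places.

Write H for 'the component is faulty'. Prior odds H:¬H = 0.212/0.788 = 0.26904. For the 'pass' outcome, the likelihood ratio is 0.246/0.792 = 0.31061.
Posterior odds = 0.26904 × 0.31061 = 0.083564, so P(H|E) = 0.083564/(1+0.083564) = 0.077.

P(H | E) ≈ 0.077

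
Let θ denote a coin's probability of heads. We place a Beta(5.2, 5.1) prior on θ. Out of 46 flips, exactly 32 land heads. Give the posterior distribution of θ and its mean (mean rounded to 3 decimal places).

Posterior: Beta(37.2, 19.1); mean ≈ 0.661

The binomial likelihood is conjugate to the Beta prior: with 32 successes and 14 failures, the posterior is Beta(5.2+32, 5.1+14) = Beta(37.2, 19.1).
Posterior mean = α/(α+β) = 37.2/56.3 = 0.661.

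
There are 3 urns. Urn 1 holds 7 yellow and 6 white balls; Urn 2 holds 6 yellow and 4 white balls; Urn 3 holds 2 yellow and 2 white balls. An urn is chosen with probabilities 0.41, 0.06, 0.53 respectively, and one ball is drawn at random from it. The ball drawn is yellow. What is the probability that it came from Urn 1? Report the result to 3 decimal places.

Posterior probability ≈ 0.423

Tabulate prior·likelihood by source: [1] prior 0.41, lik 0.5385, product 0.2208; [2] prior 0.06, lik 0.6, product 0.03600; [3] prior 0.53, lik 0.5, product 0.2650.
Normalizing constant = 0.52177; the posterior for Urn 1 is its product over the sum, 0.2208/0.52177 = 0.423.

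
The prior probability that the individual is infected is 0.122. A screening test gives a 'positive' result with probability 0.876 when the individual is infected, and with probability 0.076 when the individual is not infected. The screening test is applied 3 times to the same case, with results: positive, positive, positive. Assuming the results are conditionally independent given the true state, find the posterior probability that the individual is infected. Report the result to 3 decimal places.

Let H be the event that the individual is infected; start with P(H) = 0.122. P('positive'|H) = 0.876, P('positive'|¬H) = 0.076.
Update on result 1 ('positive'): P(H) ← 0.876·0.1220 / (0.876·0.1220 + 0.076·0.8780) = 0.10687/0.17360 = 0.6156.
Update on result 2 ('positive'): P(H) ← 0.876·0.6156 / (0.876·0.6156 + 0.076·0.3844) = 0.53928/0.56850 = 0.9486.
Update on result 3 ('positive'): P(H) ← 0.876·0.9486 / (0.876·0.9486 + 0.076·0.0514) = 0.83099/0.83489 = 0.9953.

Posterior P(H) ≈ 0.995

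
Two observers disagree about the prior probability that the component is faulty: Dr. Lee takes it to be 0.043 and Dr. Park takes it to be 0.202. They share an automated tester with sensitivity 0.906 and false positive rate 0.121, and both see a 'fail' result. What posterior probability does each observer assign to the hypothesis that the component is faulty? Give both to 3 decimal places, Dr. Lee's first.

Dr. Lee: 0.252; Dr. Park: 0.655

P('+'|H) = 0.906, P('+'|¬H) = 0.121.
Dr. Lee: numerator 0.906·0.043 = 0.038958; evidence = 0.038958+0.121·0.957 = 0.15476; posterior = 0.252.
Dr. Park: numerator 0.906·0.202 = 0.18301; evidence = 0.18301+0.121·0.798 = 0.27957; posterior = 0.655.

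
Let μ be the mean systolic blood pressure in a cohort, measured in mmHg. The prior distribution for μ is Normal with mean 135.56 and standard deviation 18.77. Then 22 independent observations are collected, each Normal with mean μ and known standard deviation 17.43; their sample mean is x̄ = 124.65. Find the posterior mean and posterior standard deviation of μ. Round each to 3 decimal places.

Prior precision 1/τ₀² = 1/18.77² = 0.00283839; data precision n/σ² = 22/17.43² = 0.0724149.
Posterior precision = 0.00283839 + 0.0724149 = 0.0752533, giving posterior SD = 1/√0.0752533 = 3.645.
Posterior mean = (0.00283839·135.56 + 0.0724149·124.65) / 0.0752533 = 125.062.

Posterior mean ≈ 125.062; posterior SD ≈ 3.645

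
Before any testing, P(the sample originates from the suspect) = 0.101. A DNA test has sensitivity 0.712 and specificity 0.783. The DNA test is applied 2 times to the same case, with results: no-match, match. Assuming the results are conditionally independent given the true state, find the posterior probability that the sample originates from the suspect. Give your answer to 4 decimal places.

Posterior P(H) ≈ 0.1194

Let H be the event that the sample originates from the suspect; start with P(H) = 0.101. P('match'|H) = 0.712, P('match'|¬H) = 0.217.
Update on result 1 ('no-match'): P(H) ← 0.288·0.1010 / (0.288·0.1010 + 0.783·0.8990) = 0.029088/0.73301 = 0.0397.
Update on result 2 ('match'): P(H) ← 0.712·0.0397 / (0.712·0.0397 + 0.217·0.9603) = 0.028254/0.23664 = 0.1194.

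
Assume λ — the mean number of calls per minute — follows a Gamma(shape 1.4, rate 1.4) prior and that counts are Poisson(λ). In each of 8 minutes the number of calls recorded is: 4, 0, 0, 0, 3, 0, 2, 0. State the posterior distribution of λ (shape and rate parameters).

Total count ∑xᵢ = 9 over n = 8 minutes.
Gamma is conjugate to the Poisson likelihood: posterior is Gamma(shape = 1.4+9 = 10.4, rate = 1.4+8 = 9.4).

Posterior: Gamma(shape=10.4, rate=9.4)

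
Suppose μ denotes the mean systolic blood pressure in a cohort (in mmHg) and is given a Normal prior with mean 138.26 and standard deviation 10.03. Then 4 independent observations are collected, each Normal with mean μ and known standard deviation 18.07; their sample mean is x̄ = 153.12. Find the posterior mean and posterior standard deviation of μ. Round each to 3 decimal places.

Posterior mean ≈ 146.463; posterior SD ≈ 6.713

Prior precision 1/τ₀² = 1/10.03² = 0.00994027; data precision n/σ² = 4/18.07² = 0.0122502.
Posterior precision = 0.00994027 + 0.0122502 = 0.0221905, giving posterior SD = 1/√0.0221905 = 6.713.
Posterior mean = (0.00994027·138.26 + 0.0122502·153.12) / 0.0221905 = 146.463.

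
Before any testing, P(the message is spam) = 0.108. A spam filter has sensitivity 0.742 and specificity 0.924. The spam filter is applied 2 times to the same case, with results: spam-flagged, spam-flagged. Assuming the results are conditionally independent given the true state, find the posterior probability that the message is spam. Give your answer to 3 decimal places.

Let H be the event that the message is spam; start with P(H) = 0.108. P('spam-flagged'|H) = 0.742, P('spam-flagged'|¬H) = 0.076.
Update on result 1 ('spam-flagged'): P(H) ← 0.742·0.1080 / (0.742·0.1080 + 0.076·0.8920) = 0.080136/0.14793 = 0.5417.
Update on result 2 ('spam-flagged'): P(H) ← 0.742·0.5417 / (0.742·0.5417 + 0.076·0.4583) = 0.40196/0.43679 = 0.9203.

Posterior P(H) ≈ 0.920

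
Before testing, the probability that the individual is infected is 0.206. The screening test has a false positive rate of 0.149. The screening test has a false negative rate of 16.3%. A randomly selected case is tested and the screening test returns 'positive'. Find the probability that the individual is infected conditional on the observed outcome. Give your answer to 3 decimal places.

Write H for 'the individual is infected'. Prior odds H:¬H = 0.206/0.794 = 0.25945. For the 'positive' outcome, the likelihood ratio is 0.837/0.149 = 5.6174.
Posterior odds = 0.25945 × 5.6174 = 1.4574, so P(H|E) = 1.4574/(1+1.4574) = 0.593.

P(H | E) ≈ 0.593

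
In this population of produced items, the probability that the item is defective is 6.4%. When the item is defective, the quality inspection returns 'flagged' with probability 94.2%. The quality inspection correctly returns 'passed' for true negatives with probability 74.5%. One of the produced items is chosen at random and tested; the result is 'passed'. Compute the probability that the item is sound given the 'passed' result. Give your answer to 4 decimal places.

P(¬H | E) ≈ 0.9947

Let H be the event that the item is defective. P(H) = 0.064, so P(¬H) = 0.936. With E the 'passed' result, P(E|H) = 0.058 and P(E|¬H) = 0.745.
P(E) = 0.058·0.064 + 0.745·0.936 = 0.0037120 + 0.69732 = 0.70103.
By Bayes' theorem, P(H|E) = 0.0037120 / 0.70103 = 0.0053. Hence P(¬H|E) = 1 − 0.0053 = 0.9947.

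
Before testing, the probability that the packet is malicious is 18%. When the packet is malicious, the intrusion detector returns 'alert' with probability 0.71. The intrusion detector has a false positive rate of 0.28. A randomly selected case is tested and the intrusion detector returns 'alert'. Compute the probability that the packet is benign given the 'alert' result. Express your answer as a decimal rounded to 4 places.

Write H for 'the packet is malicious'. Prior odds H:¬H = 0.18/0.82 = 0.21951. For the 'alert' outcome, the likelihood ratio is 0.71/0.28 = 2.5357.
Posterior odds = 0.21951 × 2.5357 = 0.55662, so P(H|E) = 0.55662/(1+0.55662) = 0.3576. Then P(¬H|E) = 1 − 0.3576 = 0.6424.

P(¬H | E) ≈ 0.6424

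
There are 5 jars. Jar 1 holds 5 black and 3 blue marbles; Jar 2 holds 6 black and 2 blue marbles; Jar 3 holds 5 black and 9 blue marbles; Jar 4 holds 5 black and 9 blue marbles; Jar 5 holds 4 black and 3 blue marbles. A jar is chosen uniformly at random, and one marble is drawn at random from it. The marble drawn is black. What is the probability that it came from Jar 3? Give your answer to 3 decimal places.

Posterior probability ≈ 0.134

P(black|Jar 1) = 0.625; P(black|Jar 2) = 0.75; P(black|Jar 3) = 0.3571; P(black|Jar 4) = 0.3571; P(black|Jar 5) = 0.5714.
Prior × likelihood for each source: 0.2·0.625=0.1250, 0.2·0.75=0.1500, 0.2·0.3571=0.07143, 0.2·0.3571=0.07143, 0.2·0.5714=0.1143. Summing gives P(black) = 0.53214.
P(Jar 3 | black) = 0.07143 / 0.53214 = 0.134.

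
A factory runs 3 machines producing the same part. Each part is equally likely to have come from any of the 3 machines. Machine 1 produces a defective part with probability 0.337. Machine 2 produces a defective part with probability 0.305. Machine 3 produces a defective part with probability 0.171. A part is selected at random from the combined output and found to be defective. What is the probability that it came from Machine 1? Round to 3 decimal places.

P(defective|M1) = 0.337; P(defective|M2) = 0.305; P(defective|M3) = 0.171.
Prior × likelihood for each source: 0.333333·0.337=0.1123, 0.333333·0.305=0.1017, 0.333333·0.171=0.05700. Summing gives P(defective) = 0.27100.
P(Machine 1 | defective) = 0.1123 / 0.27100 = 0.415.

Posterior probability ≈ 0.415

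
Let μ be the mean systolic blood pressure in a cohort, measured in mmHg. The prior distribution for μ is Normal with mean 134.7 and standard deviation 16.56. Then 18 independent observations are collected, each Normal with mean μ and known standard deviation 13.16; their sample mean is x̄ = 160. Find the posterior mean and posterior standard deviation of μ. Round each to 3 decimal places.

Posterior mean ≈ 159.142; posterior SD ≈ 3.049

With known σ, the Normal prior is conjugate. Weight on the data is w = (n/σ²)/(n/σ² + 1/τ₀²) = 0.103935/(0.103935+0.00364653) = 0.96610.
Posterior mean = w·x̄ + (1−w)·μ₀ = 0.96610·160 + 0.033896·134.7 = 159.142. Posterior variance = 1/(0.103935+0.00364653) = 9.29530, so SD = 3.049.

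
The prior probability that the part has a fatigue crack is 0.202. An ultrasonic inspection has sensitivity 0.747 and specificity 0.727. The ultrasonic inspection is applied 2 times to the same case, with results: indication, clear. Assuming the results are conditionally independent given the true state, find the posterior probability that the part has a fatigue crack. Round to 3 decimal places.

Posterior P(H) ≈ 0.194

With H the event that the part has a fatigue crack, the joint likelihood of the observed sequence is P(data|H) = 0.747·0.253 = 0.18899 and P(data|¬H) = 0.273·0.727 = 0.19847.
Bayes: P(H|data) = 0.202·0.18899 / (0.202·0.18899 + 0.798·0.19847) = 0.038176/0.19656 = 0.1942.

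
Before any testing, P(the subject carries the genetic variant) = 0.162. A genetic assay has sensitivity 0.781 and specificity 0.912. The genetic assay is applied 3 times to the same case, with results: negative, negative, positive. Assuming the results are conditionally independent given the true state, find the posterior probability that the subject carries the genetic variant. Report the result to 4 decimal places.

Posterior P(H) ≈ 0.0900

Let H be the event that the subject carries the genetic variant; start with P(H) = 0.162. P('positive'|H) = 0.781, P('positive'|¬H) = 0.088.
Update on result 1 ('negative'): P(H) ← 0.219·0.1620 / (0.219·0.1620 + 0.912·0.8380) = 0.035478/0.79973 = 0.0444.
Update on result 2 ('negative'): P(H) ← 0.219·0.0444 / (0.219·0.0444 + 0.912·0.9556) = 0.0097153/0.88126 = 0.0110.
Update on result 3 ('positive'): P(H) ← 0.781·0.0110 / (0.781·0.0110 + 0.088·0.9890) = 0.0086101/0.095640 = 0.0900.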